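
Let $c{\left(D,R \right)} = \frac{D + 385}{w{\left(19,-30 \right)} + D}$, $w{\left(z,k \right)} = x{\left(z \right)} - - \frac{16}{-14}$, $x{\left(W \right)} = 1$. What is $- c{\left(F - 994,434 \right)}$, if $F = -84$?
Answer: $- \frac{4851}{7547} \approx -0.64277$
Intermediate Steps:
$w{\left(z,k \right)} = - \frac{1}{7}$ ($w{\left(z,k \right)} = 1 - - \frac{16}{-14} = 1 - \left(-16\right) \left(- \frac{1}{14}\right) = 1 - \frac{8}{7} = - \frac{1}{7}$)
$c{\left(D,R \right)} = \frac{385 + D}{- \frac{1}{7} + D}$ ($c{\left(D,R \right)} = \frac{D + 385}{- \frac{1}{7} + D} = \frac{385 + D}{- \frac{1}{7} + D}$)
$- c{\left(F - 994,434 \right)} = - \frac{7 \left(385 - 1078\right)}{-1 + 7 \left(-84 - 994\right)} = - \frac{7 \left(385 - 1078\right)}{-1 + 7 \left(-1078\right)} = - \frac{7 \left(-693\right)}{-1 - 7546} = - \frac{7 \left(-693\right)}{-7547} = - \frac{7 \left(-1\right) \left(-693\right)}{7547} = \left(-1\right) \frac{4851}{7547} = - \frac{4851}{7547}$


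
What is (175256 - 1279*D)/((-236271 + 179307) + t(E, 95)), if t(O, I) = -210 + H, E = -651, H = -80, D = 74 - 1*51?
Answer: -145839/57254 ≈ -2.5472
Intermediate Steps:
D = 23 (D = 74 - 51 = 23)
t(O, I) = -290 (t(O, I) = -210 - 80 = -290)
(175256 - 1279*D)/((-236271 + 179307) + t(E, 95)) = (175256 - 1279*23)/((-236271 + 179307) - 290) = (175256 - 29417)/(-56964 - 290) = 145839/(-57254) = 145839*(-1/57254) = -145839/57254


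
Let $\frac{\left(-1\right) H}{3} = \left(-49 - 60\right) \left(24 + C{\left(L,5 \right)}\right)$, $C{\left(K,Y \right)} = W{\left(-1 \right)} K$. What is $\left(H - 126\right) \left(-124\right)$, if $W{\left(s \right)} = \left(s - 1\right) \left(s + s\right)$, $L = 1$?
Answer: $-1119720$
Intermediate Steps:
$W{\left(s \right)} = 2 s \left(-1 + s\right)$ ($W{\left(s \right)} = \left(-1 + s\right) 2 s = 2 s \left(-1 + s\right)$)
$C{\left(K,Y \right)} = 4 K$ ($C{\left(K,Y \right)} = 2 \left(-1\right) \left(-1 - 1\right) K = 2 \left(-1\right) \left(-2\right) K = 4 K$)
$H = 9156$ ($H = - 3 \left(-49 - 60\right) \left(24 + 4 \cdot 1\right) = - 3 \left(- 109 \left(24 + 4\right)\right) = - 3 \left(\left(-109\right) 28\right) = \left(-3\right) \left(-3052\right) = 9156$)
$\left(H - 126\right) \left(-124\right) = \left(9156 - 126\right) \left(-124\right) = 9030 \left(-124\right) = -1119720$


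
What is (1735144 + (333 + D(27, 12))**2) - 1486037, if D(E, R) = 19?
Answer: 373011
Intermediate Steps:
(1735144 + (333 + D(27, 12))**2) - 1486037 = (1735144 + (333 + 19)**2) - 1486037 = (1735144 + 352**2) - 1486037 = (1735144 + 123904) - 1486037 = 1859048 - 1486037 = 373011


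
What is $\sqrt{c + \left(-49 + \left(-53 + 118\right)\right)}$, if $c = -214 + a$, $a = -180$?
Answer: $3 i \sqrt{42} \approx 19.442 i$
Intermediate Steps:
$c = -394$ ($c = -214 - 180 = -394$)
$\sqrt{c + \left(-49 + \left(-53 + 118\right)\right)} = \sqrt{-394 + \left(-49 + \left(-53 + 118\right)\right)} = \sqrt{-394 + \left(-49 + 65\right)} = \sqrt{-394 + 16} = \sqrt{-378} = 3 i \sqrt{42}$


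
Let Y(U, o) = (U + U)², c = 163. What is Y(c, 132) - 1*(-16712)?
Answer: 122988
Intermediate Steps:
Y(U, o) = 4*U² (Y(U, o) = (2*U)² = 4*U²)
Y(c, 132) - 1*(-16712) = 4*163² - 1*(-16712) = 4*26569 + 16712 = 106276 + 16712 = 122988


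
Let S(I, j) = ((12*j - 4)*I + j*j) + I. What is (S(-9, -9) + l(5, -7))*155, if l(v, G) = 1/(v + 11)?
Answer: 2678555/16 ≈ 1.6741e+5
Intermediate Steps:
S(I, j) = I + j**2 + I*(-4 + 12*j) (S(I, j) = ((-4 + 12*j)*I + j**2) + I = (I*(-4 + 12*j) + j**2) + I = (j**2 + I*(-4 + 12*j)) + I = I + j**2 + I*(-4 + 12*j))
l(v, G) = 1/(11 + v)
(S(-9, -9) + l(5, -7))*155 = (((-9)**2 - 3*(-9) + 12*(-9)*(-9)) + 1/(11 + 5))*155 = ((81 + 27 + 972) + 1/16)*155 = (1080 + 1/16)*155 = (17281/16)*155 = 2678555/16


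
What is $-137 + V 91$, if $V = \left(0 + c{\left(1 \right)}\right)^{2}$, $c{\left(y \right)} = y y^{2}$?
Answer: $-46$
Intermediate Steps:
$c{\left(y \right)} = y^{3}$
$V = 1$ ($V = \left(0 + 1^{3}\right)^{2} = \left(0 + 1\right)^{2} = 1^{2} = 1$)
$-137 + V 91 = -137 + 1 \cdot 91 = -137 + 91 = -46$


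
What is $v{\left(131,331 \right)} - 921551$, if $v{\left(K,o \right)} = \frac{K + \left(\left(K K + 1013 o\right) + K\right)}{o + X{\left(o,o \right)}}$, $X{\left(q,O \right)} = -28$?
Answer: $- \frac{278877227}{303} \approx -9.2039 \cdot 10^{5}$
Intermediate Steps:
$v{\left(K,o \right)} = \frac{K^{2} + 2 K + 1013 o}{-28 + o}$ ($v{\left(K,o \right)} = \frac{K + \left(\left(K K + 1013 o\right) + K\right)}{o - 28} = \frac{K + \left(\left(K^{2} + 1013 o\right) + K\right)}{-28 + o} = \frac{K + \left(K + K^{2} + 1013 o\right)}{-28 + o} = \frac{K^{2} + 2 K + 1013 o}{-28 + o}$)
$v{\left(131,331 \right)} - 921551 = \frac{131^{2} + 2 \cdot 131 + 1013 \cdot 331}{-28 + 331} - 921551 = \frac{17161 + 262 + 335303}{303} - 921551 = \frac{1}{303} \cdot 352726 - 921551 = \frac{352726}{303} - 921551 = - \frac{278877227}{303}$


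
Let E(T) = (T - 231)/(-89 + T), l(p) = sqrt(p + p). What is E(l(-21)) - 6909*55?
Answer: -3025879584/7963 + 142*I*sqrt(42)/7963 ≈ -3.7999e+5 + 0.11557*I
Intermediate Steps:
l(p) = sqrt(2)*sqrt(p) (l(p) = sqrt(2*p) = sqrt(2)*sqrt(p))
E(T) = (-231 + T)/(-89 + T)
E(l(-21)) - 6909*55 = (-231 + sqrt(2)*sqrt(-21))/(-89 + sqrt(2)*sqrt(-21)) - 6909*55 = (-231 + sqrt(2)*(I*sqrt(21)))/(-89 + sqrt(2)*(I*sqrt(21))) - 1*379995 = (-231 + I*sqrt(42))/(-89 + I*sqrt(42)) - 379995 = -379995 + (-231 + I*sqrt(42))/(-89 + I*sqrt(42))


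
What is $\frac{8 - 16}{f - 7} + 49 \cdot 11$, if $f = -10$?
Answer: $\frac{9171}{17} \approx 539.47$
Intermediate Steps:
$\frac{8 - 16}{f - 7} + 49 \cdot 11 = \frac{8 - 16}{-10 - 7} + 49 \cdot 11 = - \frac{8}{-17} + 539 = \left(-8\right) \left(- \frac{1}{17}\right) + 539 = \frac{8}{17} + 539 = \frac{9171}{17}$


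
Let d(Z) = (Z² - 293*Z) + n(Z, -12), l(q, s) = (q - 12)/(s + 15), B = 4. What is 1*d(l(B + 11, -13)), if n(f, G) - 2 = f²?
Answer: -433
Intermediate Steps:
l(q, s) = (-12 + q)/(15 + s)
n(f, G) = 2 + f²
d(Z) = 2 - 293*Z + 2*Z² (d(Z) = (Z² - 293*Z) + (2 + Z²) = 2 - 293*Z + 2*Z²)
1*d(l(B + 11, -13)) = 1*(2 - 293*(-12 + (4 + 11))/(15 - 13) + 2*((-12 + (4 + 11))/(15 - 13))²) = 1*(2 - 293*(-12 + 15)/2 + 2*((-12 + 15)/2)²) = 1*(2 - 293*3/2 + 2*((½)*3)²) = 1*(2 - 293*3/2 + 2*(3/2)²) = 1*(2 - 879/2 + 2*(9/4)) = 1*(2 - 879/2 + 9/2) = 1*(-433) = -433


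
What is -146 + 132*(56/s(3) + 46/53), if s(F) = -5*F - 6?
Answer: -20322/53 ≈ -383.43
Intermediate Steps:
s(F) = -6 - 5*F
-146 + 132*(56/s(3) + 46/53) = -146 + 132*(56/(-6 - 5*3) + 46/53) = -146 + 132*(56/(-6 - 15) + 46*(1/53)) = -146 + 132*(56/(-21) + 46/53) = -146 + 132*(56*(-1/21) + 46/53) = -146 + 132*(-8/3 + 46/53) = -146 + 132*(-286/159) = -146 - 12584/53 = -20322/53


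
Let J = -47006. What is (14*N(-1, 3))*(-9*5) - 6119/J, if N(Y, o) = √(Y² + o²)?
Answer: 6119/47006 - 630*√10 ≈ -1992.1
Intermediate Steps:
(14*N(-1, 3))*(-9*5) - 6119/J = (14*√((-1)² + 3²))*(-9*5) - 6119/(-47006) = (14*√(1 + 9))*(-45) - 6119*(-1)/47006 = (14*√10)*(-45) - 1*(-6119/47006) = -630*√10 + 6119/47006 = 6119/47006 - 630*√10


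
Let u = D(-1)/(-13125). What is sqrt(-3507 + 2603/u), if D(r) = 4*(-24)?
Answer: sqrt(22551802)/8 ≈ 593.61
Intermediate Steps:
D(r) = -96
u = 32/4375 (u = -96/(-13125) = -96*(-1/13125) = 32/4375 ≈ 0.0073143)
sqrt(-3507 + 2603/u) = sqrt(-3507 + 2603/(32/4375)) = sqrt(-3507 + 2603*(4375/32)) = sqrt(-3507 + 11388125/32) = sqrt(11275901/32) = sqrt(22551802)/8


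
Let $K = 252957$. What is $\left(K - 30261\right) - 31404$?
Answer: $191292$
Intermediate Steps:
$\left(K - 30261\right) - 31404 = \left(252957 - 30261\right) - 31404 = 222696 - 31404 = 191292$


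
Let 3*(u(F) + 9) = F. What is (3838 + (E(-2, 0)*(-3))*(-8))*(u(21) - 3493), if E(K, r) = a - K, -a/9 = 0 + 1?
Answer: -12826650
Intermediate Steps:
a = -9 (a = -9*(0 + 1) = -9*1 = -9)
u(F) = -9 + F/3
E(K, r) = -9 - K
(3838 + (E(-2, 0)*(-3))*(-8))*(u(21) - 3493) = (3838 + ((-9 - 1*(-2))*(-3))*(-8))*((-9 + (1/3)*21) - 3493) = (3838 + ((-9 + 2)*(-3))*(-8))*((-9 + 7) - 3493) = (3838 - 7*(-3)*(-8))*(-2 - 3493) = (3838 + 21*(-8))*(-3495) = (3838 - 168)*(-3495) = 3670*(-3495) = -12826650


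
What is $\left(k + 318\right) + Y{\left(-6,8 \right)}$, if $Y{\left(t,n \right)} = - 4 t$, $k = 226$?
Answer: $568$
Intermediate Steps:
$\left(k + 318\right) + Y{\left(-6,8 \right)} = \left(226 + 318\right) - -24 = 544 + 24 = 568$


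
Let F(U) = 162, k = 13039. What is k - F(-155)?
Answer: 12877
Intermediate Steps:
k - F(-155) = 13039 - 1*162 = 13039 - 162 = 12877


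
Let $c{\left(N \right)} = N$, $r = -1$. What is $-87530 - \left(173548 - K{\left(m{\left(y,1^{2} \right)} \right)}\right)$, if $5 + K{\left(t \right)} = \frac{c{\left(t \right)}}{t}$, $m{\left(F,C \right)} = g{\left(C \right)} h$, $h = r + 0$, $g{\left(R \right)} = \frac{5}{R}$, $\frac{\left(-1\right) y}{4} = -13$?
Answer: $-261082$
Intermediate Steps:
$y = 52$ ($y = \left(-4\right) \left(-13\right) = 52$)
$h = -1$ ($h = -1 + 0 = -1$)
$m{\left(F,C \right)} = - \frac{5}{C}$ ($m{\left(F,C \right)} = \frac{5}{C} \left(-1\right) = - \frac{5}{C}$)
$K{\left(t \right)} = -4$ ($K{\left(t \right)} = -5 + \frac{t}{t} = -5 + 1 = -4$)
$-87530 - \left(173548 - K{\left(m{\left(y,1^{2} \right)} \right)}\right) = -87530 - \left(173548 - -4\right) = -87530 - \left(173548 + 4\right) = -87530 - 173552 = -261082$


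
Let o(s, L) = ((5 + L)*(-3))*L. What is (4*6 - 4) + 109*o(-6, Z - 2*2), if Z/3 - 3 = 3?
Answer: -86962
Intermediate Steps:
Z = 18 (Z = 9 + 3*3 = 9 + 9 = 18)
o(s, L) = L*(-15 - 3*L) (o(s, L) = (-15 - 3*L)*L = L*(-15 - 3*L))
(4*6 - 4) + 109*o(-6, Z - 2*2) = (4*6 - 4) + 109*(-3*(18 - 2*2)*(5 + (18 - 2*2))) = (24 - 4) + 109*(-3*(18 - 4)*(5 + (18 - 4))) = 20 + 109*(-3*14*(5 + 14)) = 20 + 109*(-3*14*19) = 20 + 109*(-798) = 20 - 86982 = -86962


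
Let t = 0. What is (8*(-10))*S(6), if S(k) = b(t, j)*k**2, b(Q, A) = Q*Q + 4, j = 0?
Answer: -11520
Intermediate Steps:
b(Q, A) = 4 + Q**2 (b(Q, A) = Q**2 + 4 = 4 + Q**2)
S(k) = 4*k**2 (S(k) = (4 + 0**2)*k**2 = (4 + 0)*k**2 = 4*k**2)
(8*(-10))*S(6) = (8*(-10))*(4*6**2) = -320*36 = -80*144 = -11520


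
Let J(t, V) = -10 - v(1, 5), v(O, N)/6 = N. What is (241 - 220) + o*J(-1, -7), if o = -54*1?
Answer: 2181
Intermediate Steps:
v(O, N) = 6*N
o = -54
J(t, V) = -40 (J(t, V) = -10 - 6*5 = -10 - 1*30 = -10 - 30 = -40)
(241 - 220) + o*J(-1, -7) = (241 - 220) - 54*(-40) = 21 + 2160 = 2181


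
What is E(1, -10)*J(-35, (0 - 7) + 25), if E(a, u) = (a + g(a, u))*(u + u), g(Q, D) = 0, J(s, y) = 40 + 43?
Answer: -1660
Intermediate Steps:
J(s, y) = 83
E(a, u) = 2*a*u (E(a, u) = (a + 0)*(u + u) = a*(2*u) = 2*a*u)
E(1, -10)*J(-35, (0 - 7) + 25) = (2*1*(-10))*83 = -20*83 = -1660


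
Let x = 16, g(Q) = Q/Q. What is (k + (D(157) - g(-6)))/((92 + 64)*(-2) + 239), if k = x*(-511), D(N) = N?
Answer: 8020/73 ≈ 109.86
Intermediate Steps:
g(Q) = 1
k = -8176 (k = 16*(-511) = -8176)
(k + (D(157) - g(-6)))/((92 + 64)*(-2) + 239) = (-8176 + (157 - 1*1))/((92 + 64)*(-2) + 239) = (-8176 + (157 - 1))/(156*(-2) + 239) = (-8176 + 156)/(-312 + 239) = -8020/(-73) = -8020*(-1/73) = 8020/73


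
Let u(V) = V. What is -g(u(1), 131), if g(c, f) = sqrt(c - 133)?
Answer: -2*I*sqrt(33) ≈ -11.489*I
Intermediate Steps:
g(c, f) = sqrt(-133 + c)
-g(u(1), 131) = -sqrt(-133 + 1) = -sqrt(-132) = -2*I*sqrt(33)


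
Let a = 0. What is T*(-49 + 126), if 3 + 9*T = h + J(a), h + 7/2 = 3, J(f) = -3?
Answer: -1001/18 ≈ -55.611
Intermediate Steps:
h = -½ (h = -7/2 + 3 = -½ ≈ -0.50000)
T = -13/18 (T = -⅓ + (-½ - 3)/9 = -⅓ + (⅑)*(-7/2) = -⅓ - 7/18 = -13/18 ≈ -0.72222)
T*(-49 + 126) = -13*(-49 + 126)/18 = -13/18*77 = -1001/18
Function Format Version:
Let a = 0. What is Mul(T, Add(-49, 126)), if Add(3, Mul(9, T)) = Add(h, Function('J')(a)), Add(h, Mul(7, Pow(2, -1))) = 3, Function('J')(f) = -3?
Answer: Rational(-1001, 18) ≈ -55.611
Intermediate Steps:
h = Rational(-1, 2) (h = Add(Rational(-7, 2), 3) = Rational(-1, 2) ≈ -0.50000)
T = Rational(-13, 18) (T = Add(Rational(-1, 3), Mul(Rational(1, 9), Add(Rational(-1, 2), -3))) = Add(Rational(-1, 3), Mul(Rational(1, 9), Rational(-7, 2))) = Add(Rational(-1, 3), Rational(-7, 18)) = Rational(-13, 18) ≈ -0.72222)
Mul(T, Add(-49, 126)) = Mul(Rational(-13, 18), Add(-49, 126)) = Mul(Rational(-13, 18), 77) = Rational(-1001, 18)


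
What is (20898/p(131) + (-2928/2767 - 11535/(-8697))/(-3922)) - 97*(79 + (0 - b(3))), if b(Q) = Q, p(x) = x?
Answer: -29724905389227717/4121319267806 ≈ -7212.5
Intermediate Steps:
(20898/p(131) + (-2928/2767 - 11535/(-8697))/(-3922)) - 97*(79 + (0 - b(3))) = (20898/131 + (-2928/2767 - 11535/(-8697))/(-3922)) - 97*(79 + (0 - 1*3)) = (20898*(1/131) + (-2928*1/2767 - 11535*(-1/8697))*(-1/3922)) - 97*(79 + (0 - 3)) = (20898/131 + (-2928/2767 + 3845/2899)*(-1/3922)) - 97*(79 - 3) = (20898/131 + (2150843/8021533)*(-1/3922)) - 97*76 = (20898/131 - 2150843/31460452426) - 1*7372 = 657460253038115/4121319267806 - 7372 = -29724905389227717/4121319267806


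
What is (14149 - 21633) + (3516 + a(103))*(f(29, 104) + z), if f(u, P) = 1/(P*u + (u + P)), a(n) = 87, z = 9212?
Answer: 104494379051/3149 ≈ 3.3183e+7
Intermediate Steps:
f(u, P) = 1/(P + u + P*u) (f(u, P) = 1/(P*u + (P + u)) = 1/(P + u + P*u))
(14149 - 21633) + (3516 + a(103))*(f(29, 104) + z) = (14149 - 21633) + (3516 + 87)*(1/(104 + 29 + 104*29) + 9212) = -7484 + 3603*(1/(104 + 29 + 3016) + 9212) = -7484 + 3603*(1/3149 + 9212) = -7484 + 3603*(29008589/3149) = -7484 + 104517946167/3149 = 104494379051/3149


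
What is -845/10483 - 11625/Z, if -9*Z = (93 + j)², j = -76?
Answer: 1096539670/3029587 ≈ 361.94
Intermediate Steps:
Z = -289/9 (Z = -(93 - 76)²/9 = -⅑*17² = -⅑*289 = -289/9 ≈ -32.111)
-845/10483 - 11625/Z = -845/10483 - 11625/(-289/9) = -845*1/10483 - 11625*(-9/289) = -845/10483 + 104625/289 = 1096539670/3029587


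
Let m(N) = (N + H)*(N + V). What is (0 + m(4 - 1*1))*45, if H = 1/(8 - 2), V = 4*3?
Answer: 4275/2 ≈ 2137.5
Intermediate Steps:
V = 12
H = ⅙ (H = 1/6 = ⅙ ≈ 0.16667)
m(N) = (12 + N)*(⅙ + N) (m(N) = (N + ⅙)*(N + 12) = (⅙ + N)*(12 + N) = (12 + N)*(⅙ + N))
(0 + m(4 - 1*1))*45 = (0 + (2 + (4 - 1*1)² + 73*(4 - 1*1)/6))*45 = (0 + (2 + (4 - 1)² + 73*(4 - 1)/6))*45 = (0 + (2 + 3² + (73/6)*3))*45 = (0 + (2 + 9 + 73/2))*45 = (0 + 95/2)*45 = (95/2)*45 = 4275/2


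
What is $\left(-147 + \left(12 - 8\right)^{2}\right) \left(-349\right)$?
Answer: $45719$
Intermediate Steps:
$\left(-147 + \left(12 - 8\right)^{2}\right) \left(-349\right) = \left(-147 + 4^{2}\right) \left(-349\right) = \left(-147 + 16\right) \left(-349\right) = \left(-131\right) \left(-349\right) = 45719$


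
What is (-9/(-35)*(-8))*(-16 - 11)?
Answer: 1944/35 ≈ 55.543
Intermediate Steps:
(-9/(-35)*(-8))*(-16 - 11) = (-9*(-1/35)*(-8))*(-27) = ((9/35)*(-8))*(-27) = -72/35*(-27) = 1944/35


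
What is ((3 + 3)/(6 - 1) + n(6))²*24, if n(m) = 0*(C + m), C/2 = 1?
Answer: 864/25 ≈ 34.560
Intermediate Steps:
C = 2 (C = 2*1 = 2)
n(m) = 0 (n(m) = 0*(2 + m) = 0)
((3 + 3)/(6 - 1) + n(6))²*24 = ((3 + 3)/(6 - 1) + 0)²*24 = (6/5 + 0)²*24 = (6/5)²*24 = (36/25)*24 = 864/25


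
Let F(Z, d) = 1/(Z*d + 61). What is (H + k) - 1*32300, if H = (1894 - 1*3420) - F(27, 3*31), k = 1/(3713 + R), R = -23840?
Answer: -1751058522643/51766644 ≈ -33826.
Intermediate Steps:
k = -1/20127 (k = 1/(3713 - 23840) = 1/(-20127) = -1/20127 ≈ -4.9684e-5)
F(Z, d) = 1/(61 + Z*d)
H = -3924873/2572 (H = (1894 - 1*3420) - 1/(61 + 27*(3*31)) = (1894 - 3420) - 1/(61 + 27*93) = -1526 - 1/(61 + 2511) = -1526 - 1/2572 = -3924873/2572 ≈ -1526.0)
(H + k) - 1*32300 = (-3924873/2572 - 1/20127) - 1*32300 = -78995921443/51766644 - 32300 = -1751058522643/51766644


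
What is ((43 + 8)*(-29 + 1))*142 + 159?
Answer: -202617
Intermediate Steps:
((43 + 8)*(-29 + 1))*142 + 159 = (51*(-28))*142 + 159 = -1428*142 + 159 = -202776 + 159 = -202617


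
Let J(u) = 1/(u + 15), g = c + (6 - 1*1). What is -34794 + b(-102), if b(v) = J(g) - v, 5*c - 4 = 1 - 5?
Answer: -693839/20 ≈ -34692.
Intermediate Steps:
c = 0 (c = ⅘ + (1 - 5)/5 = ⅘ + (⅕)*(-4) = ⅘ - ⅘ = 0)
g = 5 (g = 0 + (6 - 1*1) = 0 + (6 - 1) = 0 + 5 = 5)
J(u) = 1/(15 + u)
b(v) = 1/20 - v (b(v) = 1/(15 + 5) - v = 1/20 - v)
-34794 + b(-102) = -34794 + (1/20 - 1*(-102)) = -34794 + (1/20 + 102) = -34794 + 2041/20 = -693839/20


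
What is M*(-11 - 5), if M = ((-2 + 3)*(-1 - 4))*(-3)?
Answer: -240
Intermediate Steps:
M = 15 (M = (1*(-5))*(-3) = -5*(-3) = 15)
M*(-11 - 5) = 15*(-11 - 5) = 15*(-16) = -240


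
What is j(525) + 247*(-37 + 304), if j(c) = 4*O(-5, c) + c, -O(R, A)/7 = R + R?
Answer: 66754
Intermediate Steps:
O(R, A) = -14*R (O(R, A) = -7*(R + R) = -14*R)
j(c) = 280 + c (j(c) = 4*(-14*(-5)) + c = 4*70 + c = 280 + c)
j(525) + 247*(-37 + 304) = (280 + 525) + 247*(-37 + 304) = 805 + 247*267 = 805 + 65949 = 66754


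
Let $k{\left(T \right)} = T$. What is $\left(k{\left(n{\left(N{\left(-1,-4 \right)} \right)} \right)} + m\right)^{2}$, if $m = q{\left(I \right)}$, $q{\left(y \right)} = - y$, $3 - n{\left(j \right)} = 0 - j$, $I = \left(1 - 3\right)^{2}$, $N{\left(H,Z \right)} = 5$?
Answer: $16$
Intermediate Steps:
$I = 4$ ($I = \left(-2\right)^{2} = 4$)
$n{\left(j \right)} = 3 + j$ ($n{\left(j \right)} = 3 - \left(0 - j\right) = 3 - - j = 3 + j$)
$m = -4$ ($m = \left(-1\right) 4 = -4$)
$\left(k{\left(n{\left(N{\left(-1,-4 \right)} \right)} \right)} + m\right)^{2} = \left(\left(3 + 5\right) - 4\right)^{2} = \left(8 - 4\right)^{2} = 4^{2} = 16$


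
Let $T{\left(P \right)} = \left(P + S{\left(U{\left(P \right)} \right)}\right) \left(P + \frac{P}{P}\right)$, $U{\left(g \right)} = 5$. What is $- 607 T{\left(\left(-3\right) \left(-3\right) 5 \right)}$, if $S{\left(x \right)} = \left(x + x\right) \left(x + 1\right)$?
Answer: $-2931810$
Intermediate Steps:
$S{\left(x \right)} = 2 x \left(1 + x\right)$
$T{\left(P \right)} = \left(1 + P\right) \left(60 + P\right)$ ($T{\left(P \right)} = \left(P + 2 \cdot 5 \left(1 + 5\right)\right) \left(P + \frac{P}{P}\right) = \left(P + 2 \cdot 5 \cdot 6\right) \left(P + 1\right) = \left(P + 60\right) \left(1 + P\right) = \left(60 + P\right) \left(1 + P\right) = \left(1 + P\right) \left(60 + P\right)$)
$- 607 T{\left(\left(-3\right) \left(-3\right) 5 \right)} = - 607 \left(60 + \left(\left(-3\right) \left(-3\right) 5\right)^{2} + 61 \left(-3\right) \left(-3\right) 5\right) = - 607 \left(60 + \left(9 \cdot 5\right)^{2} + 61 \cdot 9 \cdot 5\right) = - 607 \left(60 + 45^{2} + 61 \cdot 45\right) = - 607 \left(60 + 2025 + 2745\right) = \left(-607\right) 4830 = -2931810$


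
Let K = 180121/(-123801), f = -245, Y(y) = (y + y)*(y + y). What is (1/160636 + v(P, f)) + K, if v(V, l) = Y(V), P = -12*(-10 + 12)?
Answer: 45790477899389/19886897436 ≈ 2302.5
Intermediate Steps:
P = -24 (P = -12*2 = -24)
Y(y) = 4*y² (Y(y) = (2*y)*(2*y) = 4*y²)
K = -180121/123801 (K = 180121*(-1/123801) = -180121/123801 ≈ -1.4549)
v(V, l) = 4*V²
(1/160636 + v(P, f)) + K = (1/160636 + 4*(-24)²) - 180121/123801 = (1/160636 + 4*576) - 180121/123801 = (1/160636 + 2304) - 180121/123801 = 370105345/160636 - 180121/123801 = 45790477899389/19886897436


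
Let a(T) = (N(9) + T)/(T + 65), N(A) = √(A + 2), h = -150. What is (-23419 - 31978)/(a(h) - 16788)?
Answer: 6718578628350/2035843848889 - 4708745*√11/2035843848889 ≈ 3.3001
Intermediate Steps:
N(A) = √(2 + A)
a(T) = (T + √11)/(65 + T) (a(T) = (√(2 + 9) + T)/(T + 65) = (√11 + T)/(65 + T) = (T + √11)/(65 + T))
(-23419 - 31978)/(a(h) - 16788) = (-23419 - 31978)/((-150 + √11)/(65 - 150) - 16788) = -55397/((-150 + √11)/(-85) - 16788) = -55397/(-(-150 + √11)/85 - 16788) = -55397/((30/17 - √11/85) - 16788) = -55397/(-285366/17 - √11/85)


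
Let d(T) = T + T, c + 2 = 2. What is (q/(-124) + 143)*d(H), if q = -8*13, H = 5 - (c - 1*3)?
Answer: 71344/31 ≈ 2301.4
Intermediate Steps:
c = 0 (c = -2 + 2 = 0)
H = 8 (H = 5 - (0 - 1*3) = 5 - (0 - 3) = 5 - 1*(-3) = 5 + 3 = 8)
q = -104
d(T) = 2*T
(q/(-124) + 143)*d(H) = (-104/(-124) + 143)*(2*8) = (-104*(-1/124) + 143)*16 = (26/31 + 143)*16 = (4459/31)*16 = 71344/31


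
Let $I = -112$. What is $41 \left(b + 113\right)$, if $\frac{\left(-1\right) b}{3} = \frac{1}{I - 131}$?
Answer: $\frac{375314}{81} \approx 4633.5$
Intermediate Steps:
$b = \frac{1}{81}$ ($b = - \frac{3}{-112 - 131} = - \frac{3}{-243} = \left(-3\right) \left(- \frac{1}{243}\right) = \frac{1}{81} \approx 0.012346$)
$41 \left(b + 113\right) = 41 \left(\frac{1}{81} + 113\right) = 41 \cdot \frac{9154}{81} = \frac{375314}{81}$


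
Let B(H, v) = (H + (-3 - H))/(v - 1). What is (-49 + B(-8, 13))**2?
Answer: 38809/16 ≈ 2425.6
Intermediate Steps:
B(H, v) = -3/(-1 + v)
(-49 + B(-8, 13))**2 = (-49 - 3/(-1 + 13))**2 = (-49 - 3/12)**2 = (-49 - 3*1/12)**2 = (-49 - 1/4)**2 = (-197/4)**2 = 38809/16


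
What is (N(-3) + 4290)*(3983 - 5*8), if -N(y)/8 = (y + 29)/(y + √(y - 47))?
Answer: 1000473162/59 + 4100720*I*√2/59 ≈ 1.6957e+7 + 98293.0*I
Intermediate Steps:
N(y) = -8*(29 + y)/(y + √(-47 + y)) (N(y) = -8*(y + 29)/(y + √(y - 47)) = -8*(29 + y)/(y + √(-47 + y)))
(N(-3) + 4290)*(3983 - 5*8) = (8*(-29 - 1*(-3))/(-3 + √(-47 - 3)) + 4290)*(3983 - 5*8) = (8*(-29 + 3)/(-3 + √(-50)) + 4290)*(3983 - 40) = (8*(-26)/(-3 + 5*I*√2) + 4290)*3943 = (-208/(-3 + 5*I*√2) + 4290)*3943 = (4290 - 208/(-3 + 5*I*√2))*3943 = 16915470 - 820144/(-3 + 5*I*√2)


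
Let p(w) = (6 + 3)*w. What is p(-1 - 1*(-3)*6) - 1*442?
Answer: -289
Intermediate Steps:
p(w) = 9*w
p(-1 - 1*(-3)*6) - 1*442 = 9*(-1 - 1*(-3)*6) - 1*442 = 9*(-1 + 3*6) - 442 = 9*(-1 + 18) - 442 = 9*17 - 442 = 153 - 442 = -289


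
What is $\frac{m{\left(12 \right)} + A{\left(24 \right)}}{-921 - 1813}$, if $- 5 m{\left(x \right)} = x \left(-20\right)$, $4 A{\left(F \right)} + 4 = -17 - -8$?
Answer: $- \frac{179}{10936} \approx -0.016368$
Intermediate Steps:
$A{\left(F \right)} = - \frac{13}{4}$ ($A{\left(F \right)} = -1 + \frac{-17 - -8}{4} = -1 + \frac{-17 + 8}{4} = -1 + \frac{1}{4} \left(-9\right) = -1 - \frac{9}{4} = - \frac{13}{4}$)
$m{\left(x \right)} = 4 x$ ($m{\left(x \right)} = - \frac{x \left(-20\right)}{5} = - \frac{\left(-20\right) x}{5} = 4 x$)
$\frac{m{\left(12 \right)} + A{\left(24 \right)}}{-921 - 1813} = \frac{4 \cdot 12 - \frac{13}{4}}{-921 - 1813} = \frac{48 - \frac{13}{4}}{-2734} = \frac{179}{4} \left(- \frac{1}{2734}\right) = - \frac{179}{10936}$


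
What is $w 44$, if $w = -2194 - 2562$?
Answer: $-209264$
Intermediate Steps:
$w = -4756$
$w 44 = \left(-4756\right) 44 = -209264$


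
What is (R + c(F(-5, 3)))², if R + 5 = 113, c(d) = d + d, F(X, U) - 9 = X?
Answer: 13456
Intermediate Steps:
F(X, U) = 9 + X
c(d) = 2*d
R = 108 (R = -5 + 113 = 108)
(R + c(F(-5, 3)))² = (108 + 2*(9 - 5))² = (108 + 2*4)² = (108 + 8)² = 116² = 13456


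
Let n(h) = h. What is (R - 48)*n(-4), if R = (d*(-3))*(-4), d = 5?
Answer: -48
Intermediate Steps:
R = 60 (R = (5*(-3))*(-4) = -15*(-4) = 60)
(R - 48)*n(-4) = (60 - 48)*(-4) = 12*(-4) = -48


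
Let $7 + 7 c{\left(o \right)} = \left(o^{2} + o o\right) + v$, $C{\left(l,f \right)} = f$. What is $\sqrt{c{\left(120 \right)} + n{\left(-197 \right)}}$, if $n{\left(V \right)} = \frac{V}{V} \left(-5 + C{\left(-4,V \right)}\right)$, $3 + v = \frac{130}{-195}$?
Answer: $\frac{\sqrt{1724646}}{21} \approx 62.536$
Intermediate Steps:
$v = - \frac{11}{3}$ ($v = -3 + \frac{130}{-195} = -3 + 130 \left(- \frac{1}{195}\right) = -3 - \frac{2}{3} = - \frac{11}{3} \approx -3.6667$)
$c{\left(o \right)} = - \frac{32}{21} + \frac{2 o^{2}}{7}$ ($c{\left(o \right)} = -1 + \frac{\left(o^{2} + o o\right) - \frac{11}{3}}{7} = -1 + \frac{\left(o^{2} + o^{2}\right) - \frac{11}{3}}{7} = -1 + \frac{2 o^{2} - \frac{11}{3}}{7} = -1 + \frac{- \frac{11}{3} + 2 o^{2}}{7} = -1 + \left(- \frac{11}{21} + \frac{2 o^{2}}{7}\right) = - \frac{32}{21} + \frac{2 o^{2}}{7}$)
$n{\left(V \right)} = -5 + V$ ($n{\left(V \right)} = \frac{V}{V} \left(-5 + V\right) = 1 \left(-5 + V\right) = -5 + V$)
$\sqrt{c{\left(120 \right)} + n{\left(-197 \right)}} = \sqrt{\left(- \frac{32}{21} + \frac{2 \cdot 120^{2}}{7}\right) - 202} = \sqrt{\left(- \frac{32}{21} + \frac{2}{7} \cdot 14400\right) - 202} = \sqrt{\left(- \frac{32}{21} + \frac{28800}{7}\right) - 202} = \sqrt{\frac{86368}{21} - 202} = \sqrt{\frac{82126}{21}} = \frac{\sqrt{1724646}}{21}$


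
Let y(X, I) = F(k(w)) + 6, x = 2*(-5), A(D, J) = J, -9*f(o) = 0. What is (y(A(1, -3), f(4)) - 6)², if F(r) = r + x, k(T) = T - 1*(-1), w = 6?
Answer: 9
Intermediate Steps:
f(o) = 0 (f(o) = -⅑*0 = 0)
k(T) = 1 + T (k(T) = T + 1 = 1 + T)
x = -10
F(r) = -10 + r (F(r) = r - 10 = -10 + r)
y(X, I) = 3 (y(X, I) = (-10 + (1 + 6)) + 6 = (-10 + 7) + 6 = -3 + 6 = 3)
(y(A(1, -3), f(4)) - 6)² = (3 - 6)² = (-3)² = 9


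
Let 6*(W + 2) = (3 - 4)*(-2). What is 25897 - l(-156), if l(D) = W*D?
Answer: 25637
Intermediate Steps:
W = -5/3 (W = -2 + ((3 - 4)*(-2))/6 = -2 + (-1*(-2))/6 = -2 + (1/6)*2 = -2 + 1/3 = -5/3 ≈ -1.6667)
l(D) = -5*D/3
25897 - l(-156) = 25897 - (-5)*(-156)/3 = 25897 - 1*260 = 25897 - 260 = 25637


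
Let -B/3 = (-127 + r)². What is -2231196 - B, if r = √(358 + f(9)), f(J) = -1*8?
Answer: -2181759 - 3810*√14 ≈ -2.1960e+6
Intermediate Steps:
f(J) = -8
r = 5*√14 (r = √(358 - 8) = √350 = 5*√14 ≈ 18.708)
B = -3*(-127 + 5*√14)² ≈ -35181.
-2231196 - B = -2231196 - (-49437 + 3810*√14) = -2231196 + (49437 - 3810*√14) = -2181759 - 3810*√14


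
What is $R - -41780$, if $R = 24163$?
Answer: $65943$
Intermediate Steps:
$R - -41780 = 24163 - -41780 = 24163 + 41780 = 65943$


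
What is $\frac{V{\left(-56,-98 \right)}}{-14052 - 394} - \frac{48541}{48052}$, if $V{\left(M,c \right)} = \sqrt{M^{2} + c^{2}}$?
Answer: $- \frac{48541}{48052} - \frac{7 \sqrt{65}}{7223} \approx -1.018$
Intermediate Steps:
$\frac{V{\left(-56,-98 \right)}}{-14052 - 394} - \frac{48541}{48052} = \frac{\sqrt{\left(-56\right)^{2} + \left(-98\right)^{2}}}{-14052 - 394} - \frac{48541}{48052} = \frac{\sqrt{3136 + 9604}}{-14052 - 394} - \frac{48541}{48052} = \frac{\sqrt{12740}}{-14446} - \frac{48541}{48052} = 14 \sqrt{65} \left(- \frac{1}{14446}\right) - \frac{48541}{48052} = - \frac{7 \sqrt{65}}{7223} - \frac{48541}{48052} = - \frac{48541}{48052} - \frac{7 \sqrt{65}}{7223}$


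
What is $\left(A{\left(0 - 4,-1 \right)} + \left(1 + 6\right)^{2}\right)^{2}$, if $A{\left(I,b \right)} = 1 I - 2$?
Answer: $1849$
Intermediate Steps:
$A{\left(I,b \right)} = -2 + I$ ($A{\left(I,b \right)} = I - 2 = -2 + I$)
$\left(A{\left(0 - 4,-1 \right)} + \left(1 + 6\right)^{2}\right)^{2} = \left(\left(-2 + \left(0 - 4\right)\right) + \left(1 + 6\right)^{2}\right)^{2} = \left(\left(-2 - 4\right) + 7^{2}\right)^{2} = \left(-6 + 49\right)^{2} = 43^{2} = 1849$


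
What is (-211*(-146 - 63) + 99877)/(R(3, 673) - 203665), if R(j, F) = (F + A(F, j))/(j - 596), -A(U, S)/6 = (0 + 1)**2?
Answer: -7114814/10064501 ≈ -0.70692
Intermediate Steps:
A(U, S) = -6 (A(U, S) = -6*(0 + 1)**2 = -6*1**2 = -6*1 = -6)
R(j, F) = (-6 + F)/(-596 + j) (R(j, F) = (F - 6)/(j - 596) = (-6 + F)/(-596 + j))
(-211*(-146 - 63) + 99877)/(R(3, 673) - 203665) = (-211*(-146 - 63) + 99877)/((-6 + 673)/(-596 + 3) - 203665) = (-211*(-209) + 99877)/(667/(-593) - 203665) = (44099 + 99877)/(-1/593*667 - 203665) = 143976/(-667/593 - 203665) = 143976/(-120774012/593) = 143976*(-593/120774012) = -7114814/10064501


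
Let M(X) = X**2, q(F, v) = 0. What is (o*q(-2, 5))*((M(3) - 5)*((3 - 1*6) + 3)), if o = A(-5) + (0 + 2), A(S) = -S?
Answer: 0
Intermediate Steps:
o = 7 (o = -1*(-5) + (0 + 2) = 5 + 2 = 7)
(o*q(-2, 5))*((M(3) - 5)*((3 - 1*6) + 3)) = (7*0)*((3**2 - 5)*((3 - 1*6) + 3)) = 0*((9 - 5)*((3 - 6) + 3)) = 0*(4*(-3 + 3)) = 0*(4*0) = 0*0 = 0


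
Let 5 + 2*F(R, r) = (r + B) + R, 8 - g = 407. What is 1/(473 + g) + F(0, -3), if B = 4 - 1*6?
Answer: -369/74 ≈ -4.9865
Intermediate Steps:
g = -399 (g = 8 - 1*407 = 8 - 407 = -399)
B = -2 (B = 4 - 6 = -2)
F(R, r) = -7/2 + R/2 + r/2 (F(R, r) = -5/2 + ((r - 2) + R)/2 = -5/2 + ((-2 + r) + R)/2 = -5/2 + (-2 + R + r)/2 = -5/2 + (-1 + R/2 + r/2) = -7/2 + R/2 + r/2)
1/(473 + g) + F(0, -3) = 1/(473 - 399) + (-7/2 + (½)*0 + (½)*(-3)) = 1/74 + (-7/2 + 0 - 3/2) = 1/74 - 5 = -369/74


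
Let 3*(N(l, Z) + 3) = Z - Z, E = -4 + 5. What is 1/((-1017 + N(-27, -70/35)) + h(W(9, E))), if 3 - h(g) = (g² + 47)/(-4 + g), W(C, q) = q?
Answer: -1/1001 ≈ -0.00099900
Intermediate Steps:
E = 1
N(l, Z) = -3 (N(l, Z) = -3 + (Z - Z)/3 = -3 + (⅓)*0 = -3 + 0 = -3)
h(g) = 3 - (47 + g²)/(-4 + g) (h(g) = 3 - (g² + 47)/(-4 + g) = 3 - (47 + g²)/(-4 + g))
1/((-1017 + N(-27, -70/35)) + h(W(9, E))) = 1/((-1017 - 3) + (-59 - 1*1² + 3*1)/(-4 + 1)) = 1/(-1020 + (-59 - 1*1 + 3)/(-3)) = 1/(-1020 - (-59 - 1 + 3)/3) = 1/(-1020 - ⅓*(-57)) = 1/(-1020 + 19) = 1/(-1001) = -1/1001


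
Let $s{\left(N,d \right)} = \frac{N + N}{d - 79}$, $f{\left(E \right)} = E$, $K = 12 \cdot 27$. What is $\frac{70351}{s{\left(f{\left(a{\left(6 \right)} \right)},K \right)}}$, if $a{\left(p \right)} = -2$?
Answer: $- \frac{17235995}{4} \approx -4.309 \cdot 10^{6}$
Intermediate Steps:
$K = 324$
$s{\left(N,d \right)} = \frac{2 N}{-79 + d}$
$\frac{70351}{s{\left(f{\left(a{\left(6 \right)} \right)},K \right)}} = \frac{70351}{2 \left(-2\right) \frac{1}{-79 + 324}} = \frac{70351}{2 \left(-2\right) \frac{1}{245}} = \frac{70351}{- \frac{4}{245}} = 70351 \left(- \frac{245}{4}\right) = - \frac{17235995}{4}$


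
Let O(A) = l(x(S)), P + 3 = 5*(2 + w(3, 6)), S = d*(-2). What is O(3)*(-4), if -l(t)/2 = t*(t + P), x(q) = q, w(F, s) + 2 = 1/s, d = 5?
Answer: 2920/3 ≈ 973.33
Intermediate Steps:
w(F, s) = -2 + 1/s
S = -10 (S = 5*(-2) = -10)
P = -13/6 (P = -3 + 5*(2 + (-2 + 1/6)) = -3 + 5*(2 + (-2 + ⅙)) = -3 + 5*(2 - 11/6) = -3 + 5*(⅙) = -3 + ⅚ = -13/6 ≈ -2.1667)
l(t) = -2*t*(-13/6 + t) (l(t) = -2*t*(t - 13/6) = -2*t*(-13/6 + t))
O(A) = -730/3 (O(A) = (⅓)*(-10)*(13 - 6*(-10)) = (⅓)*(-10)*(13 + 60) = (⅓)*(-10)*73 = -730/3)
O(3)*(-4) = -730/3*(-4) = 2920/3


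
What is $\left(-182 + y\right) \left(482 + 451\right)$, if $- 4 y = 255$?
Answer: $- \frac{917139}{4} \approx -2.2928 \cdot 10^{5}$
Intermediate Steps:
$y = - \frac{255}{4}$ ($y = \left(- \frac{1}{4}\right) 255 = - \frac{255}{4} \approx -63.75$)
$\left(-182 + y\right) \left(482 + 451\right) = \left(-182 - \frac{255}{4}\right) \left(482 + 451\right) = \left(- \frac{983}{4}\right) 933 = - \frac{917139}{4}$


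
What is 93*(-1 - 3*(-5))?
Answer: 1302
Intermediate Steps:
93*(-1 - 3*(-5)) = 93*(-1 + 15) = 93*14 = 1302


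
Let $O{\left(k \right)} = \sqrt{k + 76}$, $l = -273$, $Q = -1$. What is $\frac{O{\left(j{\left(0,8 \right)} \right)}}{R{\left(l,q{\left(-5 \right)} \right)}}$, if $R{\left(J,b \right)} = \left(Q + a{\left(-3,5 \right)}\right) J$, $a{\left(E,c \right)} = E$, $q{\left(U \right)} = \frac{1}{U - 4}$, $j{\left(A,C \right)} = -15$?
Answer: $\frac{\sqrt{61}}{1092} \approx 0.0071522$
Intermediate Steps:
$q{\left(U \right)} = \frac{1}{-4 + U}$
$O{\left(k \right)} = \sqrt{76 + k}$
$R{\left(J,b \right)} = - 4 J$ ($R{\left(J,b \right)} = \left(-1 - 3\right) J = - 4 J$)
$\frac{O{\left(j{\left(0,8 \right)} \right)}}{R{\left(l,q{\left(-5 \right)} \right)}} = \frac{\sqrt{76 - 15}}{\left(-4\right) \left(-273\right)} = \frac{\sqrt{61}}{1092}$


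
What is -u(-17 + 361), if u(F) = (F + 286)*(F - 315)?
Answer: -18270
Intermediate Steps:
u(F) = (-315 + F)*(286 + F) (u(F) = (286 + F)*(-315 + F) = (-315 + F)*(286 + F))
-u(-17 + 361) = -(-90090 + (-17 + 361)**2 - 29*(-17 + 361)) = -(-90090 + 344**2 - 29*344) = -(-90090 + 118336 - 9976) = -1*18270 = -18270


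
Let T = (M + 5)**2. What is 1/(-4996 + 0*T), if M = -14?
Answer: -1/4996 ≈ -0.00020016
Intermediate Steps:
T = 81 (T = (-14 + 5)**2 = (-9)**2 = 81)
1/(-4996 + 0*T) = 1/(-4996 + 0*81) = 1/(-4996 + 0) = 1/(-4996) = -1/4996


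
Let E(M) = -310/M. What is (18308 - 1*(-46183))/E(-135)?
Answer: 1741257/62 ≈ 28085.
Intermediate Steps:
(18308 - 1*(-46183))/E(-135) = (18308 - 1*(-46183))/((-310/(-135))) = (18308 + 46183)/((-310*(-1/135))) = 64491/(62/27) = 64491*(27/62) = 1741257/62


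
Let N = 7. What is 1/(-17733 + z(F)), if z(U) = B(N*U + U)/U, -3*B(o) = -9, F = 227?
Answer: -227/4025388 ≈ -5.6392e-5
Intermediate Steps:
B(o) = 3 (B(o) = -⅓*(-9) = 3)
z(U) = 3/U
1/(-17733 + z(F)) = 1/(-17733 + 3/227) = 1/(-4025388/227) = -227/4025388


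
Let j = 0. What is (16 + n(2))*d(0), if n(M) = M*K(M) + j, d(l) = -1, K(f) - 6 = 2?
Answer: -32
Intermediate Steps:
K(f) = 8 (K(f) = 6 + 2 = 8)
n(M) = 8*M (n(M) = M*8 + 0 = 8*M + 0 = 8*M)
(16 + n(2))*d(0) = (16 + 8*2)*(-1) = (16 + 16)*(-1) = 32*(-1) = -32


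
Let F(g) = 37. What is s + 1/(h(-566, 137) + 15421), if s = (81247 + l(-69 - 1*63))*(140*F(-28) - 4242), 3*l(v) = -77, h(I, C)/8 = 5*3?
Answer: 3552001726115/46623 ≈ 7.6186e+7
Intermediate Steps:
h(I, C) = 120 (h(I, C) = 8*(5*3) = 8*15 = 120)
l(v) = -77/3 (l(v) = (1/3)*(-77) = -77/3)
s = 228556832/3 (s = (81247 - 77/3)*(140*37 - 4242) = 243664*(5180 - 4242)/3 = (243664/3)*938 = 228556832/3 ≈ 7.6186e+7)
s + 1/(h(-566, 137) + 15421) = 228556832/3 + 1/(120 + 15421) = 228556832/3 + 1/15541 = 3552001726115/46623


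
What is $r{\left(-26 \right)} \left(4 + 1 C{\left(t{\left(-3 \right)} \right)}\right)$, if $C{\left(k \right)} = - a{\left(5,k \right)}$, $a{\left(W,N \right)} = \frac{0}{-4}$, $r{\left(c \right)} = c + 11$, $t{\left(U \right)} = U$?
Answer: $-60$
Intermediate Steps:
$r{\left(c \right)} = 11 + c$
$a{\left(W,N \right)} = 0$ ($a{\left(W,N \right)} = 0 \left(- \frac{1}{4}\right) = 0$)
$C{\left(k \right)} = 0$ ($C{\left(k \right)} = \left(-1\right) 0 = 0$)
$r{\left(-26 \right)} \left(4 + 1 C{\left(t{\left(-3 \right)} \right)}\right) = \left(11 - 26\right) \left(4 + 1 \cdot 0\right) = - 15 \left(4 + 0\right) = \left(-15\right) 4 = -60$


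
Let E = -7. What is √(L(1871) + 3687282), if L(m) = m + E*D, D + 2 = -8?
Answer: √3689223 ≈ 1920.7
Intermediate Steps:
D = -10 (D = -2 - 8 = -10)
L(m) = 70 + m (L(m) = m - 7*(-10) = m + 70 = 70 + m)
√(L(1871) + 3687282) = √((70 + 1871) + 3687282) = √(1941 + 3687282) = √3689223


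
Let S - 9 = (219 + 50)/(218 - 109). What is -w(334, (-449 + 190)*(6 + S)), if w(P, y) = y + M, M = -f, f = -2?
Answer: 492918/109 ≈ 4522.2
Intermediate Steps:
M = 2 (M = -1*(-2) = 2)
S = 1250/109 (S = 9 + (219 + 50)/(218 - 109) = 9 + 269/109 = 1250/109 ≈ 11.468)
w(P, y) = 2 + y (w(P, y) = y + 2 = 2 + y)
-w(334, (-449 + 190)*(6 + S)) = -(2 + (-449 + 190)*(6 + 1250/109)) = -(2 - 259*1904/109) = -(2 - 493136/109) = -1*(-492918/109) = 492918/109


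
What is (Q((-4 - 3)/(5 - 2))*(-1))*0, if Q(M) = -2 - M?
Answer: 0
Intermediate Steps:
(Q((-4 - 3)/(5 - 2))*(-1))*0 = ((-2 - (-4 - 3)/(5 - 2))*(-1))*0 = ((-2 - (-7)/3)*(-1))*0 = ((-2 - 1*(-7/3))*(-1))*0 = ((-2 + 7/3)*(-1))*0 = ((1/3)*(-1))*0 = -1/3*0 = 0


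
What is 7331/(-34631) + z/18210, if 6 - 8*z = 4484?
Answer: -611528849/2522522040 ≈ -0.24243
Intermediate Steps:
z = -2239/4 (z = ¾ - ⅛*4484 = ¾ - 1121/2 = -2239/4 ≈ -559.75)
7331/(-34631) + z/18210 = 7331/(-34631) - 2239/4/18210 = 7331*(-1/34631) - 2239/4*1/18210 = -7331/34631 - 2239/72840 = -611528849/2522522040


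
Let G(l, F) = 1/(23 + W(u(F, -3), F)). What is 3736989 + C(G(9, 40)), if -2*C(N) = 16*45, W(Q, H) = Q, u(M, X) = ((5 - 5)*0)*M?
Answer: 3736629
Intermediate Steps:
u(M, X) = 0 (u(M, X) = (0*0)*M = 0*M = 0)
G(l, F) = 1/23 (G(l, F) = 1/(23 + 0) = 1/23)
C(N) = -360 (C(N) = -8*45 = -½*720 = -360)
3736989 + C(G(9, 40)) = 3736989 - 360 = 3736629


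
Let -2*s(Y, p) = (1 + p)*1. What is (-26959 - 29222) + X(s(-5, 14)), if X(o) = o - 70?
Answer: -112517/2 ≈ -56259.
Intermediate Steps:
s(Y, p) = -½ - p/2 (s(Y, p) = -(1 + p)/2 = -½ - p/2)
X(o) = -70 + o
(-26959 - 29222) + X(s(-5, 14)) = (-26959 - 29222) + (-70 + (-½ - ½*14)) = -56181 + (-70 + (-½ - 7)) = -56181 + (-70 - 15/2) = -56181 - 155/2 = -112517/2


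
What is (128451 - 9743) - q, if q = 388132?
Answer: -269424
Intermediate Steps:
(128451 - 9743) - q = (128451 - 9743) - 1*388132 = 118708 - 388132 = -269424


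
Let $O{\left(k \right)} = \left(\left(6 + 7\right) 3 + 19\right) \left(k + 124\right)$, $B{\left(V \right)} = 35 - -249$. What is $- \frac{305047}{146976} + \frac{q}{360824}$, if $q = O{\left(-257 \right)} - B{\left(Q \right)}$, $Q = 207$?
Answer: $- \frac{13905474097}{6629058528} \approx -2.0977$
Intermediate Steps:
$B{\left(V \right)} = 284$ ($B{\left(V \right)} = 35 + 249 = 284$)
$O{\left(k \right)} = 7192 + 58 k$ ($O{\left(k \right)} = \left(13 \cdot 3 + 19\right) \left(124 + k\right) = \left(39 + 19\right) \left(124 + k\right) = 58 \left(124 + k\right) = 7192 + 58 k$)
$q = -7998$ ($q = \left(7192 + 58 \left(-257\right)\right) - 284 = \left(7192 - 14906\right) - 284 = -7714 - 284 = -7998$)
$- \frac{305047}{146976} + \frac{q}{360824} = - \frac{305047}{146976} - \frac{7998}{360824} = \left(-305047\right) \frac{1}{146976} - \frac{3999}{180412} = - \frac{305047}{146976} - \frac{3999}{180412} = - \frac{13905474097}{6629058528}$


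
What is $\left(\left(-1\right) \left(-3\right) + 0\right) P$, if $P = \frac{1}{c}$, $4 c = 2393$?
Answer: $\frac{12}{2393} \approx 0.0050146$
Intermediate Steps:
$c = \frac{2393}{4}$ ($c = \frac{1}{4} \cdot 2393 = \frac{2393}{4} \approx 598.25$)
$P = \frac{4}{2393}$ ($P = \frac{1}{\frac{2393}{4}} = \frac{4}{2393} \approx 0.0016715$)
$\left(\left(-1\right) \left(-3\right) + 0\right) P = \left(\left(-1\right) \left(-3\right) + 0\right) \frac{4}{2393} = \left(3 + 0\right) \frac{4}{2393} = 3 \cdot \frac{4}{2393} = \frac{12}{2393}$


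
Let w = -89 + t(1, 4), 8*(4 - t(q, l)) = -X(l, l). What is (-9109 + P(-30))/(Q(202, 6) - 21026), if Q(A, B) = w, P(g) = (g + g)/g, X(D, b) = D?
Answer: 18214/42221 ≈ 0.43140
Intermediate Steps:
P(g) = 2 (P(g) = (2*g)/g = 2)
t(q, l) = 4 + l/8 (t(q, l) = 4 - (-1)*l/8 = 4 + l/8)
w = -169/2 (w = -89 + (4 + (⅛)*4) = -89 + (4 + ½) = -89 + 9/2 = -169/2 ≈ -84.500)
Q(A, B) = -169/2
(-9109 + P(-30))/(Q(202, 6) - 21026) = (-9109 + 2)/(-169/2 - 21026) = -9107/(-42221/2) = -9107*(-2/42221) = 18214/42221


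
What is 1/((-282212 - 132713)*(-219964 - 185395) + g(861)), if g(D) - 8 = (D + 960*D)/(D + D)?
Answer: 2/336387167127 ≈ 5.9455e-12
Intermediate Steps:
g(D) = 977/2 (g(D) = 8 + (D + 960*D)/(D + D) = 8 + (961*D)/((2*D)) = 8 + (961*D)*(1/(2*D)) = 8 + 961/2 = 977/2)
1/((-282212 - 132713)*(-219964 - 185395) + g(861)) = 1/((-282212 - 132713)*(-219964 - 185395) + 977/2) = 1/(-414925*(-405359) + 977/2) = 1/(168193583075 + 977/2) = 1/(336387167127/2) = 2/336387167127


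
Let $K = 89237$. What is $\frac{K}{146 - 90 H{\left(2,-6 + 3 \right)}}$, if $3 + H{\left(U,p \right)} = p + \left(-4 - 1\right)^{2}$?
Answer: $- \frac{89237}{1564} \approx -57.057$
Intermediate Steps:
$H{\left(U,p \right)} = 22 + p$ ($H{\left(U,p \right)} = -3 + \left(p + \left(-4 - 1\right)^{2}\right) = -3 + \left(p + \left(-5\right)^{2}\right) = -3 + \left(p + 25\right) = -3 + \left(25 + p\right) = 22 + p$)
$\frac{K}{146 - 90 H{\left(2,-6 + 3 \right)}} = \frac{89237}{146 - 90 \left(22 + \left(-6 + 3\right)\right)} = \frac{89237}{146 - 90 \left(22 - 3\right)} = \frac{89237}{146 - 1710} = \frac{89237}{-1564} = 89237 \left(- \frac{1}{1564}\right) = - \frac{89237}{1564}$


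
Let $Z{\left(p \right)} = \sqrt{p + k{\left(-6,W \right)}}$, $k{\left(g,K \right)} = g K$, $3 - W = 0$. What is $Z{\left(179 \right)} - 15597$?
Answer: $-15597 + \sqrt{161} \approx -15584.0$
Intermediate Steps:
$W = 3$ ($W = 3 - 0 = 3 + 0 = 3$)
$k{\left(g,K \right)} = K g$
$Z{\left(p \right)} = \sqrt{-18 + p}$ ($Z{\left(p \right)} = \sqrt{p + 3 \left(-6\right)} = \sqrt{p - 18} = \sqrt{-18 + p}$)
$Z{\left(179 \right)} - 15597 = \sqrt{-18 + 179} - 15597 = \sqrt{161} - 15597 = -15597 + \sqrt{161}$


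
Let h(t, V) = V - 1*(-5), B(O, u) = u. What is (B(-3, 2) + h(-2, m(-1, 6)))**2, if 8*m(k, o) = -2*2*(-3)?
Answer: 289/4 ≈ 72.250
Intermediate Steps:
m(k, o) = 3/2 (m(k, o) = (-2*2*(-3))/8 = (-4*(-3))/8 = (1/8)*12 = 3/2)
h(t, V) = 5 + V (h(t, V) = V + 5 = 5 + V)
(B(-3, 2) + h(-2, m(-1, 6)))**2 = (2 + (5 + 3/2))**2 = (2 + 13/2)**2 = (17/2)**2 = 289/4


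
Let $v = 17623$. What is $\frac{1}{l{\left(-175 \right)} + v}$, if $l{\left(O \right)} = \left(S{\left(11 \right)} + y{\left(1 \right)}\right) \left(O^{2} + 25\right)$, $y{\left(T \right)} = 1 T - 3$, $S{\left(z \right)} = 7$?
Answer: $\frac{1}{170873} \approx 5.8523 \cdot 10^{-6}$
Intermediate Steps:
$y{\left(T \right)} = -3 + T$ ($y{\left(T \right)} = T - 3 = -3 + T$)
$l{\left(O \right)} = 125 + 5 O^{2}$ ($l{\left(O \right)} = \left(7 + \left(-3 + 1\right)\right) \left(O^{2} + 25\right) = \left(7 - 2\right) \left(25 + O^{2}\right) = 5 \left(25 + O^{2}\right) = 125 + 5 O^{2}$)
$\frac{1}{l{\left(-175 \right)} + v} = \frac{1}{\left(125 + 5 \left(-175\right)^{2}\right) + 17623} = \frac{1}{\left(125 + 5 \cdot 30625\right) + 17623} = \frac{1}{\left(125 + 153125\right) + 17623} = \frac{1}{153250 + 17623} = \frac{1}{170873}$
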